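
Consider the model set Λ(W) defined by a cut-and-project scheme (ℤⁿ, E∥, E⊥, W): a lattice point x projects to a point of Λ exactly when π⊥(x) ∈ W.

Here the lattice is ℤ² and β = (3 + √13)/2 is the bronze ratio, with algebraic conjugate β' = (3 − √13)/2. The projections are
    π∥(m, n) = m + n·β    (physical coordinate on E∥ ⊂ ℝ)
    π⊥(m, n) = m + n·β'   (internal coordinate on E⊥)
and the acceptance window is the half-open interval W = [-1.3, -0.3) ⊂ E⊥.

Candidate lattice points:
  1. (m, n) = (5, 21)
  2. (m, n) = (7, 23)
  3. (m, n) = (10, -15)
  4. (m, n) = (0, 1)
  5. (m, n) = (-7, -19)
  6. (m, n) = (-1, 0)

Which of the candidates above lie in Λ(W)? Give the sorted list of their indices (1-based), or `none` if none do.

Compute β' = (3−√13)/2 = -0.3028, so π⊥(m,n) = m -0.3028·n.
candidate 1: (m,n)=(5,21) → π∥ = 5+21·β ≈ 74.3583, π⊥ = 5+21·β' ≈ -1.3583 ∉ [-1.3, -0.3) ⇒ out
candidate 2: (m,n)=(7,23) → π∥ = 7+23·β ≈ 82.9638, π⊥ = 7+23·β' ≈ 0.0362 ∉ [-1.3, -0.3) ⇒ out
candidate 3: (m,n)=(10,-15) → π∥ = 10-15·β ≈ -39.5416, π⊥ = 10-15·β' ≈ 14.5416 ∉ [-1.3, -0.3) ⇒ out
candidate 4: (m,n)=(0,1) → π∥ = 0+1·β ≈ 3.3028, π⊥ = 0+1·β' ≈ -0.3028 ∈ [-1.3, -0.3) ⇒ IN Λ
candidate 5: (m,n)=(-7,-19) → π∥ = -7-19·β ≈ -69.7527, π⊥ = -7-19·β' ≈ -1.2473 ∈ [-1.3, -0.3) ⇒ IN Λ
candidate 6: (m,n)=(-1,0) → π∥ = -1+0·β ≈ -1.0000, π⊥ = -1+0·β' ≈ -1.0000 ∈ [-1.3, -0.3) ⇒ IN Λ

4, 5, 6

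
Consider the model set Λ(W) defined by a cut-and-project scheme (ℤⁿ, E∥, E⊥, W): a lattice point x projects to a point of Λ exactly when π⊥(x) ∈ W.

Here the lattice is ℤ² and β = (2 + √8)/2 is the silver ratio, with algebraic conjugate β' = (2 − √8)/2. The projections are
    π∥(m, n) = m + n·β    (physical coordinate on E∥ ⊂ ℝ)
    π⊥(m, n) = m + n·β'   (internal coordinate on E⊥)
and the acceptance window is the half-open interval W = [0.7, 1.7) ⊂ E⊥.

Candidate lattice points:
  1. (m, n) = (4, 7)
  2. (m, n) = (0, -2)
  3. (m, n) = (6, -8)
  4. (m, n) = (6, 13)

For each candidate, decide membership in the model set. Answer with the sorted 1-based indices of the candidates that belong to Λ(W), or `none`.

1, 2

Compute β' = (2−√8)/2 = -0.4142, so π⊥(m,n) = m -0.4142·n.
[1] lift (4,7): star map gives 1.1005; window check 0.7 ≤ 1.1005 < 1.7 is true → IN Λ
[2] lift (0,-2): star map gives 0.8284; window check 0.7 ≤ 0.8284 < 1.7 is true → IN Λ
[3] lift (6,-8): star map gives 9.3137; window check 0.7 ≤ 9.3137 < 1.7 is false → out
[4] lift (6,13): star map gives 0.6152; window check 0.7 ≤ 0.6152 < 1.7 is false → out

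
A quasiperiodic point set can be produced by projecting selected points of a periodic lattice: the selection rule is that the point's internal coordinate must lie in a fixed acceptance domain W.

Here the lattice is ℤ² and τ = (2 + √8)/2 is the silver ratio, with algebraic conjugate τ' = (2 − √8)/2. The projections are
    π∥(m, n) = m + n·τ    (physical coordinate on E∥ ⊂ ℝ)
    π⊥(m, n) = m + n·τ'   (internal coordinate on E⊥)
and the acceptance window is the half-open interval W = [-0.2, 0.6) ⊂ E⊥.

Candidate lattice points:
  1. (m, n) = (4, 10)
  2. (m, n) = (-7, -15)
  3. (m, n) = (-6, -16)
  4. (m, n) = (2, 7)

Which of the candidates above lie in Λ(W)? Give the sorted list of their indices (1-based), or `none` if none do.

1

τ' = (2−√8)/2 ≈ -0.414214.
[1] lift (4,10): star map gives -0.142136; window check -0.2 ≤ -0.142136 < 0.6 is true → IN Λ
[2] lift (-7,-15): star map gives -0.786797; window check -0.2 ≤ -0.786797 < 0.6 is false → out
[3] lift (-6,-16): star map gives 0.627417; window check -0.2 ≤ 0.627417 < 0.6 is false → out
[4] lift (2,7): star map gives -0.899495; window check -0.2 ≤ -0.899495 < 0.6 is false → out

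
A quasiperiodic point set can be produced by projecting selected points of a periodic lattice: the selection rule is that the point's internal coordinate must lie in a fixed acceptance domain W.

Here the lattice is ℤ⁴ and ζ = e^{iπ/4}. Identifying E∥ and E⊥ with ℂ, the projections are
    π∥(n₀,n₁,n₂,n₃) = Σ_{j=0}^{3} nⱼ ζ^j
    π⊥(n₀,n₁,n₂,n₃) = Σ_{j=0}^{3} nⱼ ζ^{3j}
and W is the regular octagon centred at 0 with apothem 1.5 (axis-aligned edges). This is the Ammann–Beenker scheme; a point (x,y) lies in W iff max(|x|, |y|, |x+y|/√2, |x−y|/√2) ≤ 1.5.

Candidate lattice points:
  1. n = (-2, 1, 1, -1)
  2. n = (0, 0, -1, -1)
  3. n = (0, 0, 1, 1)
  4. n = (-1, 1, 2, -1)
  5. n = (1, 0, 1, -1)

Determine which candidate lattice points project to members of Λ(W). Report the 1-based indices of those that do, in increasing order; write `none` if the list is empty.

2, 3

With ζ = e^{iπ/4} the internal vectors are ζ^0,ζ^3,ζ^6,ζ^9.
#1 (-2, 1, 1, -1): internal (-3.414214, -1.000000); octagon support 3.414214 vs apothem 1.5 → ∉ W
#2 (0, 0, -1, -1): internal (-0.707107, 0.292893); octagon support 0.707107 vs apothem 1.5 → ∈ W
#3 (0, 0, 1, 1): internal (0.707107, -0.292893); octagon support 0.707107 vs apothem 1.5 → ∈ W
#4 (-1, 1, 2, -1): internal (-2.414214, -2.000000); octagon support 3.121320 vs apothem 1.5 → ∉ W
#5 (1, 0, 1, -1): internal (0.292893, -1.707107); octagon support 1.707107 vs apothem 1.5 → ∉ W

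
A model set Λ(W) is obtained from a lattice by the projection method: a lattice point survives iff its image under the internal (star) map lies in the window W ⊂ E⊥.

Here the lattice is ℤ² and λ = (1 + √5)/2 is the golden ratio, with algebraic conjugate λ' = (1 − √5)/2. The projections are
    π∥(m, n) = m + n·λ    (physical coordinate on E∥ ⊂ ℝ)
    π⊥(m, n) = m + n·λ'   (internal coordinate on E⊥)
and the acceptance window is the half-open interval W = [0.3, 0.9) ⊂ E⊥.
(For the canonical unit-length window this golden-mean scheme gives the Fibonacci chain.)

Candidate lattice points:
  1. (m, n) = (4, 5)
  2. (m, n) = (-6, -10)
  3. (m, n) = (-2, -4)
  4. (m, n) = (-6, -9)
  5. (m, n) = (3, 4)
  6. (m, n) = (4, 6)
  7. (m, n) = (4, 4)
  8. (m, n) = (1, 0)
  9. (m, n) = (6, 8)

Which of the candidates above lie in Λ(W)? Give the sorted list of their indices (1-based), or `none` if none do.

3, 5

λ' = (1−√5)/2 ≈ -0.61803.
candidate 1: (m,n)=(4,5) → π∥ = 4+5·λ ≈ 12.09017, π⊥ = 4+5·λ' ≈ 0.90983 ∉ [0.3, 0.9) ⇒ out
candidate 2: (m,n)=(-6,-10) → π∥ = -6-10·λ ≈ -22.18034, π⊥ = -6-10·λ' ≈ 0.18034 ∉ [0.3, 0.9) ⇒ out
candidate 3: (m,n)=(-2,-4) → π∥ = -2-4·λ ≈ -8.47214, π⊥ = -2-4·λ' ≈ 0.47214 ∈ [0.3, 0.9) ⇒ IN Λ
candidate 4: (m,n)=(-6,-9) → π∥ = -6-9·λ ≈ -20.56231, π⊥ = -6-9·λ' ≈ -0.43769 ∉ [0.3, 0.9) ⇒ out
candidate 5: (m,n)=(3,4) → π∥ = 3+4·λ ≈ 9.47214, π⊥ = 3+4·λ' ≈ 0.52786 ∈ [0.3, 0.9) ⇒ IN Λ
candidate 6: (m,n)=(4,6) → π∥ = 4+6·λ ≈ 13.70820, π⊥ = 4+6·λ' ≈ 0.29180 ∉ [0.3, 0.9) ⇒ out
candidate 7: (m,n)=(4,4) → π∥ = 4+4·λ ≈ 10.47214, π⊥ = 4+4·λ' ≈ 1.52786 ∉ [0.3, 0.9) ⇒ out
candidate 8: (m,n)=(1,0) → π∥ = 1+0·λ ≈ 1.00000, π⊥ = 1+0·λ' ≈ 1.00000 ∉ [0.3, 0.9) ⇒ out
candidate 9: (m,n)=(6,8) → π∥ = 6+8·λ ≈ 18.94427, π⊥ = 6+8·λ' ≈ 1.05573 ∉ [0.3, 0.9) ⇒ out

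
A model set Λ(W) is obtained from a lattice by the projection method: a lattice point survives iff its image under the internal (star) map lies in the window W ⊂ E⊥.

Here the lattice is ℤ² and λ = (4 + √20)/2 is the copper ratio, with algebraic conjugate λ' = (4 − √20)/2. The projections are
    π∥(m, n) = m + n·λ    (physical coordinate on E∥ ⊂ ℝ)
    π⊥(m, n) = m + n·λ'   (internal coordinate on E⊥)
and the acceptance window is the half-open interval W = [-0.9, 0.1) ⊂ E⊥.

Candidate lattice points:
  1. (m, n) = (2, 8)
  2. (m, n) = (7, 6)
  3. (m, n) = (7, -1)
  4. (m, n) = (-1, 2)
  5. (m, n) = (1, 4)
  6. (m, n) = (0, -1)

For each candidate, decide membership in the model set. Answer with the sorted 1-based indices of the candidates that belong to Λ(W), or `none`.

5

λ' = (4−√20)/2 ≈ -0.23607.
candidate 1: (m,n)=(2,8) → π∥ = 2+8·λ ≈ 35.88854, π⊥ = 2+8·λ' ≈ 0.11146 ∉ [-0.9, 0.1) ⇒ out
candidate 2: (m,n)=(7,6) → π∥ = 7+6·λ ≈ 32.41641, π⊥ = 7+6·λ' ≈ 5.58359 ∉ [-0.9, 0.1) ⇒ out
candidate 3: (m,n)=(7,-1) → π∥ = 7-1·λ ≈ 2.76393, π⊥ = 7-1·λ' ≈ 7.23607 ∉ [-0.9, 0.1) ⇒ out
candidate 4: (m,n)=(-1,2) → π∥ = -1+2·λ ≈ 7.47214, π⊥ = -1+2·λ' ≈ -1.47214 ∉ [-0.9, 0.1) ⇒ out
candidate 5: (m,n)=(1,4) → π∥ = 1+4·λ ≈ 17.94427, π⊥ = 1+4·λ' ≈ 0.05573 ∈ [-0.9, 0.1) ⇒ IN Λ
candidate 6: (m,n)=(0,-1) → π∥ = 0-1·λ ≈ -4.23607, π⊥ = 0-1·λ' ≈ 0.23607 ∉ [-0.9, 0.1) ⇒ out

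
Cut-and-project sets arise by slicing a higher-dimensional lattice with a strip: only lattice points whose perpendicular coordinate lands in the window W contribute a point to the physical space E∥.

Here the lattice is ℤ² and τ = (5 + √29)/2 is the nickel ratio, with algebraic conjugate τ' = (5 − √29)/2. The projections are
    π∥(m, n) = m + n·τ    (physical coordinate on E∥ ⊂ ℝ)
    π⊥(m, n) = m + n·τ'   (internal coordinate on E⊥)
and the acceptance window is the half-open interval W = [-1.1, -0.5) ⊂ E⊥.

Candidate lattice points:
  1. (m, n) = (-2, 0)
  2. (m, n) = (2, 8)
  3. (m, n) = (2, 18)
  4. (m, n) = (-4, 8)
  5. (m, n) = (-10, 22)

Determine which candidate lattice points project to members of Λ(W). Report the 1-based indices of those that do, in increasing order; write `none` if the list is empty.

τ' = (5−√29)/2 ≈ -0.19258.
#1 (-2,0): internal coord -2 + (0)·τ' = -2.00000; -2.00000 ∉ [-1.1, -0.5) → out
#2 (2,8): internal coord 2 + (8)·τ' = +0.45934; +0.45934 ∉ [-1.1, -0.5) → out
#3 (2,18): internal coord 2 + (18)·τ' = -1.46648; -1.46648 ∉ [-1.1, -0.5) → out
#4 (-4,8): internal coord -4 + (8)·τ' = -5.54066; -5.54066 ∉ [-1.1, -0.5) → out
#5 (-10,22): internal coord -10 + (22)·τ' = -14.23681; -14.23681 ∉ [-1.1, -0.5) → out

none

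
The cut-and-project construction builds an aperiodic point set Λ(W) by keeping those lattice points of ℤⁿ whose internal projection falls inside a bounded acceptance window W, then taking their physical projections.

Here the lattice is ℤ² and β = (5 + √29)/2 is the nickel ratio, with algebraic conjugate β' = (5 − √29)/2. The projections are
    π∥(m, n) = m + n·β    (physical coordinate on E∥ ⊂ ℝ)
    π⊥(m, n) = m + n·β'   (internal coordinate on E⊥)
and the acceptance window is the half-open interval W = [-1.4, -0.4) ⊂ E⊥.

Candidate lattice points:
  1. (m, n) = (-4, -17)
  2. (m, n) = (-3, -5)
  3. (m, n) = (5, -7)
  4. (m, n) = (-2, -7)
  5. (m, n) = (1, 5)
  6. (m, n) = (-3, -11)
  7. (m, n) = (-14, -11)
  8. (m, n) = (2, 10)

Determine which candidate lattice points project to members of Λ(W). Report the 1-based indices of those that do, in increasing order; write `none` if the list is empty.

Compute β' = (5−√29)/2 = -0.1926, so π⊥(m,n) = m -0.1926·n.
#1 (-4,-17): internal coord -4 + (-17)·β' = -0.7261; -0.7261 ∈ [-1.4, -0.4) → IN Λ
#2 (-3,-5): internal coord -3 + (-5)·β' = -2.0371; -2.0371 ∉ [-1.4, -0.4) → out
#3 (5,-7): internal coord 5 + (-7)·β' = +6.3481; +6.3481 ∉ [-1.4, -0.4) → out
#4 (-2,-7): internal coord -2 + (-7)·β' = -0.6519; -0.6519 ∈ [-1.4, -0.4) → IN Λ
#5 (1,5): internal coord 1 + (5)·β' = +0.0371; +0.0371 ∉ [-1.4, -0.4) → out
#6 (-3,-11): internal coord -3 + (-11)·β' = -0.8816; -0.8816 ∈ [-1.4, -0.4) → IN Λ
#7 (-14,-11): internal coord -14 + (-11)·β' = -11.8816; -11.8816 ∉ [-1.4, -0.4) → out
#8 (2,10): internal coord 2 + (10)·β' = +0.0742; +0.0742 ∉ [-1.4, -0.4) → out

1, 4, 6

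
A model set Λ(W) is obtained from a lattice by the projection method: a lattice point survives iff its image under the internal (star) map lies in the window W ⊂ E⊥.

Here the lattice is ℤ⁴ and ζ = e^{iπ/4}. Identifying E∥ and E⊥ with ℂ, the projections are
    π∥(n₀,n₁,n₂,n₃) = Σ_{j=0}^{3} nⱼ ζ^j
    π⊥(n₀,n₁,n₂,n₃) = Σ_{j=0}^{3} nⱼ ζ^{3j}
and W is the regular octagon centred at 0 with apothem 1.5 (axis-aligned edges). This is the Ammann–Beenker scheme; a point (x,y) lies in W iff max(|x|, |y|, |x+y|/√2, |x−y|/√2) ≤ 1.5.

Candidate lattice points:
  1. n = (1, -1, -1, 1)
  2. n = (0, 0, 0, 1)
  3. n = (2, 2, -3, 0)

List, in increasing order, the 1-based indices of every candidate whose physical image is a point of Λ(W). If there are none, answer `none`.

2

With ζ = e^{iπ/4} the internal vectors are ζ^0,ζ^3,ζ^6,ζ^9.
#1 (1, -1, -1, 1): internal (2.414214, 1.000000); octagon support 2.414214 vs apothem 1.5 → ∉ W
#2 (0, 0, 0, 1): internal (0.707107, 0.707107); octagon support 1.000000 vs apothem 1.5 → ∈ W
#3 (2, 2, -3, 0): internal (0.585786, 4.414214); octagon support 4.414214 vs apothem 1.5 → ∉ W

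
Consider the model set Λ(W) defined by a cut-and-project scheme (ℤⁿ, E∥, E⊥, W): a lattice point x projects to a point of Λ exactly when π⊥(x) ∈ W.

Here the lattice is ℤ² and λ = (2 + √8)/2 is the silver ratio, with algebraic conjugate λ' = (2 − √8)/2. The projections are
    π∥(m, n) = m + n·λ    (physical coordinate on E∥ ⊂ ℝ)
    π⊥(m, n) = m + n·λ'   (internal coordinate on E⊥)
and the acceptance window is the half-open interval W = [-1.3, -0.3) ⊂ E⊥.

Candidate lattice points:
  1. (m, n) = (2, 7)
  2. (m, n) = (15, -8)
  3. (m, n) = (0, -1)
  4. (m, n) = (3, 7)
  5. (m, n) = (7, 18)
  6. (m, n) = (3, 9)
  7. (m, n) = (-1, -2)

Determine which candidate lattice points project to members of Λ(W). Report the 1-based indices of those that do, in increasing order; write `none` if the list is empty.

1, 5, 6

Compute λ' = (2−√8)/2 = -0.41421, so π⊥(m,n) = m -0.41421·n.
candidate 1: (m,n)=(2,7) → π∥ = 2+7·λ ≈ 18.89949, π⊥ = 2+7·λ' ≈ -0.89949 ∈ [-1.3, -0.3) ⇒ IN Λ
candidate 2: (m,n)=(15,-8) → π∥ = 15-8·λ ≈ -4.31371, π⊥ = 15-8·λ' ≈ 18.31371 ∉ [-1.3, -0.3) ⇒ out
candidate 3: (m,n)=(0,-1) → π∥ = 0-1·λ ≈ -2.41421, π⊥ = 0-1·λ' ≈ 0.41421 ∉ [-1.3, -0.3) ⇒ out
candidate 4: (m,n)=(3,7) → π∥ = 3+7·λ ≈ 19.89949, π⊥ = 3+7·λ' ≈ 0.10051 ∉ [-1.3, -0.3) ⇒ out
candidate 5: (m,n)=(7,18) → π∥ = 7+18·λ ≈ 50.45584, π⊥ = 7+18·λ' ≈ -0.45584 ∈ [-1.3, -0.3) ⇒ IN Λ
candidate 6: (m,n)=(3,9) → π∥ = 3+9·λ ≈ 24.72792, π⊥ = 3+9·λ' ≈ -0.72792 ∈ [-1.3, -0.3) ⇒ IN Λ
candidate 7: (m,n)=(-1,-2) → π∥ = -1-2·λ ≈ -5.82843, π⊥ = -1-2·λ' ≈ -0.17157 ∉ [-1.3, -0.3) ⇒ out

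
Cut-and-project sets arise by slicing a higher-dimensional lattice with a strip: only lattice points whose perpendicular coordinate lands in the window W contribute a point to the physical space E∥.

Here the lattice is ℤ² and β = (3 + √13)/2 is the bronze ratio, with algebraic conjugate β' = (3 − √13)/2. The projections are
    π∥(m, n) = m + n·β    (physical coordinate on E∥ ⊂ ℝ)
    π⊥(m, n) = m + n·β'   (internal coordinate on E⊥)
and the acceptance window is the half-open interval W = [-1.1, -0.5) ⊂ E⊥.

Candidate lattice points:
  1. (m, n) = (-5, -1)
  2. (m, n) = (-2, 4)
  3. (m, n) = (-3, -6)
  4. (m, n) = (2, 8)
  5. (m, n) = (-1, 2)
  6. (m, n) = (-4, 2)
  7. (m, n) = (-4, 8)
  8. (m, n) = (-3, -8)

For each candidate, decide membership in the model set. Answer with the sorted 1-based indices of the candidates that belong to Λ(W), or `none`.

Numerically β ≈ 3.3028 and β' = −1/β ≈ -0.3028.
candidate 1: (m,n)=(-5,-1) → π∥ = -5-1·β ≈ -8.3028, π⊥ = -5-1·β' ≈ -4.6972 ∉ [-1.1, -0.5) ⇒ out
candidate 2: (m,n)=(-2,4) → π∥ = -2+4·β ≈ 11.2111, π⊥ = -2+4·β' ≈ -3.2111 ∉ [-1.1, -0.5) ⇒ out
candidate 3: (m,n)=(-3,-6) → π∥ = -3-6·β ≈ -22.8167, π⊥ = -3-6·β' ≈ -1.1833 ∉ [-1.1, -0.5) ⇒ out
candidate 4: (m,n)=(2,8) → π∥ = 2+8·β ≈ 28.4222, π⊥ = 2+8·β' ≈ -0.4222 ∉ [-1.1, -0.5) ⇒ out
candidate 5: (m,n)=(-1,2) → π∥ = -1+2·β ≈ 5.6056, π⊥ = -1+2·β' ≈ -1.6056 ∉ [-1.1, -0.5) ⇒ out
candidate 6: (m,n)=(-4,2) → π∥ = -4+2·β ≈ 2.6056, π⊥ = -4+2·β' ≈ -4.6056 ∉ [-1.1, -0.5) ⇒ out
candidate 7: (m,n)=(-4,8) → π∥ = -4+8·β ≈ 22.4222, π⊥ = -4+8·β' ≈ -6.4222 ∉ [-1.1, -0.5) ⇒ out
candidate 8: (m,n)=(-3,-8) → π∥ = -3-8·β ≈ -29.4222, π⊥ = -3-8·β' ≈ -0.5778 ∈ [-1.1, -0.5) ⇒ IN Λ

8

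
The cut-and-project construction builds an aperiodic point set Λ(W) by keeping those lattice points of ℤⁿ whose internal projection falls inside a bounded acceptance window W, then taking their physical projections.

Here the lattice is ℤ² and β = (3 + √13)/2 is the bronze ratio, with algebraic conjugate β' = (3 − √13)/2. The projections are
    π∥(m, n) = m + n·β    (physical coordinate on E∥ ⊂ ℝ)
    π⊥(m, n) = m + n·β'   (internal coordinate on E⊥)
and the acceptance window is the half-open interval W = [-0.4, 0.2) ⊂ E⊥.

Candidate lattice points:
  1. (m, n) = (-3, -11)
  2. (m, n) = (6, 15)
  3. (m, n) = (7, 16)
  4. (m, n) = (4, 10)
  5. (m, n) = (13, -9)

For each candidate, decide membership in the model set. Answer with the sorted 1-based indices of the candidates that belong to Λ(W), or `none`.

Compute β' = (3−√13)/2 = -0.30278, so π⊥(m,n) = m -0.30278·n.
#1 (-3,-11): internal coord -3 + (-11)·β' = +0.33053; +0.33053 ∉ [-0.4, 0.2) → out
#2 (6,15): internal coord 6 + (15)·β' = +1.45837; +1.45837 ∉ [-0.4, 0.2) → out
#3 (7,16): internal coord 7 + (16)·β' = +2.15559; +2.15559 ∉ [-0.4, 0.2) → out
#4 (4,10): internal coord 4 + (10)·β' = +0.97224; +0.97224 ∉ [-0.4, 0.2) → out
#5 (13,-9): internal coord 13 + (-9)·β' = +15.72498; +15.72498 ∉ [-0.4, 0.2) → out

none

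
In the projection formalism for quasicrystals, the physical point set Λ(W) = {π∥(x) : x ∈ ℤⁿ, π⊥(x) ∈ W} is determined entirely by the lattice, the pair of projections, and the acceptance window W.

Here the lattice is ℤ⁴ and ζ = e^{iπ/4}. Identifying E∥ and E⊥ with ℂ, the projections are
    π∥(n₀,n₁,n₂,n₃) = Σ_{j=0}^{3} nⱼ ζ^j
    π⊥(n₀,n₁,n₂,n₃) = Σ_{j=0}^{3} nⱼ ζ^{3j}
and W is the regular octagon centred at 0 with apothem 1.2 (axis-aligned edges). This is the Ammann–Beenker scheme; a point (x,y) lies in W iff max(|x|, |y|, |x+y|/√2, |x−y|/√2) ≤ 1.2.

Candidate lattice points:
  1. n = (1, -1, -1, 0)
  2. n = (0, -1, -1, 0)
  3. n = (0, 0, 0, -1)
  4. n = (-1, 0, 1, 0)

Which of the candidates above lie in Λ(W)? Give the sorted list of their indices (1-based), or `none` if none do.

With ζ = e^{iπ/4} the internal vectors are ζ^0,ζ^3,ζ^6,ζ^9.
#1 (1, -1, -1, 0): internal (1.707107, 0.292893); octagon support 1.707107 vs apothem 1.2 → ∉ W
#2 (0, -1, -1, 0): internal (0.707107, 0.292893); octagon support 0.707107 vs apothem 1.2 → ∈ W
#3 (0, 0, 0, -1): internal (-0.707107, -0.707107); octagon support 1.000000 vs apothem 1.2 → ∈ W
#4 (-1, 0, 1, 0): internal (-1.000000, -1.000000); octagon support 1.414214 vs apothem 1.2 → ∉ W

2, 3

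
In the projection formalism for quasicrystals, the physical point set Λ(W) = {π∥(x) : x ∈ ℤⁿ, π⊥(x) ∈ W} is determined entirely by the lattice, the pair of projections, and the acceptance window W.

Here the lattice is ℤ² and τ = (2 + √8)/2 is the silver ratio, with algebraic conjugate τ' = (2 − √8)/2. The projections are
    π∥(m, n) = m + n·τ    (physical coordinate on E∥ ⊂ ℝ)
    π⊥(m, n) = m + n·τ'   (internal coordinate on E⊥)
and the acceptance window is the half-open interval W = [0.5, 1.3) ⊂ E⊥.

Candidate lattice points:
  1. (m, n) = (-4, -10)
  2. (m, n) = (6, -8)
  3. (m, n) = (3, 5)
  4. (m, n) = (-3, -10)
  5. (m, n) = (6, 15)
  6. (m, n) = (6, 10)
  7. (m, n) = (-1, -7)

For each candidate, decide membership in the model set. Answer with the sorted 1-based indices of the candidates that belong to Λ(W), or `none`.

3, 4

τ' = (2−√8)/2 ≈ -0.41421.
[1] lift (-4,-10): star map gives 0.14214; window check 0.5 ≤ 0.14214 < 1.3 is false → out
[2] lift (6,-8): star map gives 9.31371; window check 0.5 ≤ 9.31371 < 1.3 is false → out
[3] lift (3,5): star map gives 0.92893; window check 0.5 ≤ 0.92893 < 1.3 is true → IN Λ
[4] lift (-3,-10): star map gives 1.14214; window check 0.5 ≤ 1.14214 < 1.3 is true → IN Λ
[5] lift (6,15): star map gives -0.21320; window check 0.5 ≤ -0.21320 < 1.3 is false → out
[6] lift (6,10): star map gives 1.85786; window check 0.5 ≤ 1.85786 < 1.3 is false → out
[7] lift (-1,-7): star map gives 1.89949; window check 0.5 ≤ 1.89949 < 1.3 is false → out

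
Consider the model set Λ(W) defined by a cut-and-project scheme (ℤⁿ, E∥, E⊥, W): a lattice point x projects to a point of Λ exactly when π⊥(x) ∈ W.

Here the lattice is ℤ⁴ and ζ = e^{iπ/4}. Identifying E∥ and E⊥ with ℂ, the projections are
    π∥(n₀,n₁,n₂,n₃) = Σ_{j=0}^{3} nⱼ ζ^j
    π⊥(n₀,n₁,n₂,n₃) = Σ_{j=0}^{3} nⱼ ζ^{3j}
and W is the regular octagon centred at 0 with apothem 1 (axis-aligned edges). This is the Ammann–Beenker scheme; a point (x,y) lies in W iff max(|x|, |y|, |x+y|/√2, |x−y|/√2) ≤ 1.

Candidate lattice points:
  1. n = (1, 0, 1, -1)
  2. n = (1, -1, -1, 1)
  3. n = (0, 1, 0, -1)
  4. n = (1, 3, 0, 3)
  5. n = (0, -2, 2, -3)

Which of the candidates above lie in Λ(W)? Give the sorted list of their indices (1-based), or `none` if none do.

π⊥(n) = n₀ + n₁ζ³ + n₂ζ⁶ + n₃ζ⁹ where ζ = e^{iπ/4}.
candidate 1: n = (1, 0, 1, -1) → π⊥ ≈ (+0.2929, -1.7071); max(|x|,|y|,|x±y|/√2) = 1.7071 > 1 ⇒ ∉ W
candidate 2: n = (1, -1, -1, 1) → π⊥ ≈ (+2.4142, +1.0000); max(|x|,|y|,|x±y|/√2) = 2.4142 > 1 ⇒ ∉ W
candidate 3: n = (0, 1, 0, -1) → π⊥ ≈ (-1.4142, +0.0000); max(|x|,|y|,|x±y|/√2) = 1.4142 > 1 ⇒ ∉ W
candidate 4: n = (1, 3, 0, 3) → π⊥ ≈ (+1.0000, +4.2426); max(|x|,|y|,|x±y|/√2) = 4.2426 > 1 ⇒ ∉ W
candidate 5: n = (0, -2, 2, -3) → π⊥ ≈ (-0.7071, -5.5355); max(|x|,|y|,|x±y|/√2) = 5.5355 > 1 ⇒ ∉ W

none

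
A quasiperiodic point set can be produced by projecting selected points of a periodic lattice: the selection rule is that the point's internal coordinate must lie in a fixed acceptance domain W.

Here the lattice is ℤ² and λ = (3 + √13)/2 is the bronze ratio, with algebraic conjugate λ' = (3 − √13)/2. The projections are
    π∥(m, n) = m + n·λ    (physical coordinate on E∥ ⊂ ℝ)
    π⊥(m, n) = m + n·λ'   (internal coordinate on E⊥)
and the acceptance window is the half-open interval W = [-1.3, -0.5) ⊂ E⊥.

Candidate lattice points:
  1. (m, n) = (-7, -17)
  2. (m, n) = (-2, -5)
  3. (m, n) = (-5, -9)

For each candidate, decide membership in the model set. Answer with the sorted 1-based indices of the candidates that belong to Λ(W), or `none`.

none

λ' = (3−√13)/2 ≈ -0.30278.
[1] lift (-7,-17): star map gives -1.85281; window check -1.3 ≤ -1.85281 < -0.5 is false → out
[2] lift (-2,-5): star map gives -0.48612; window check -1.3 ≤ -0.48612 < -0.5 is false → out
[3] lift (-5,-9): star map gives -2.27502; window check -1.3 ≤ -2.27502 < -0.5 is false → out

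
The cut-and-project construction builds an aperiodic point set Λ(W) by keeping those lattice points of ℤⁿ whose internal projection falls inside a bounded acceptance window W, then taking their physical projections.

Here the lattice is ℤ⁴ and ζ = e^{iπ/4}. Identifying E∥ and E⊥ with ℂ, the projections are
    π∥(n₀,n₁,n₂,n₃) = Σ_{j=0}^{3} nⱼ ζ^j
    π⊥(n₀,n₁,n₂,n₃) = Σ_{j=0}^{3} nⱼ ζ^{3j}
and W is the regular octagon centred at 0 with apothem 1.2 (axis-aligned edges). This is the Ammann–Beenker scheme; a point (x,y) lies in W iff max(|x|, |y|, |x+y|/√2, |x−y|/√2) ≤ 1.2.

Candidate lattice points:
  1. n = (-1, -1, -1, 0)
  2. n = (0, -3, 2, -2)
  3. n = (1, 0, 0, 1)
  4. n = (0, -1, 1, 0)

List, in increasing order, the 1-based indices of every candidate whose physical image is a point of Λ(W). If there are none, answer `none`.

1

Internal map: ζ^{3j} for j=0..3 gives (1,0), (−√2/2,√2/2), (0,−1), (√2/2,√2/2).
candidate 1: n = (-1, -1, -1, 0) → π⊥ ≈ (-0.292893, +0.292893); max(|x|,|y|,|x±y|/√2) = 0.414214 ≤ 1.2 ⇒ ∈ W
candidate 2: n = (0, -3, 2, -2) → π⊥ ≈ (+0.707107, -5.535534); max(|x|,|y|,|x±y|/√2) = 5.535534 > 1.2 ⇒ ∉ W
candidate 3: n = (1, 0, 0, 1) → π⊥ ≈ (+1.707107, +0.707107); max(|x|,|y|,|x±y|/√2) = 1.707107 > 1.2 ⇒ ∉ W
candidate 4: n = (0, -1, 1, 0) → π⊥ ≈ (+0.707107, -1.707107); max(|x|,|y|,|x±y|/√2) = 1.707107 > 1.2 ⇒ ∉ W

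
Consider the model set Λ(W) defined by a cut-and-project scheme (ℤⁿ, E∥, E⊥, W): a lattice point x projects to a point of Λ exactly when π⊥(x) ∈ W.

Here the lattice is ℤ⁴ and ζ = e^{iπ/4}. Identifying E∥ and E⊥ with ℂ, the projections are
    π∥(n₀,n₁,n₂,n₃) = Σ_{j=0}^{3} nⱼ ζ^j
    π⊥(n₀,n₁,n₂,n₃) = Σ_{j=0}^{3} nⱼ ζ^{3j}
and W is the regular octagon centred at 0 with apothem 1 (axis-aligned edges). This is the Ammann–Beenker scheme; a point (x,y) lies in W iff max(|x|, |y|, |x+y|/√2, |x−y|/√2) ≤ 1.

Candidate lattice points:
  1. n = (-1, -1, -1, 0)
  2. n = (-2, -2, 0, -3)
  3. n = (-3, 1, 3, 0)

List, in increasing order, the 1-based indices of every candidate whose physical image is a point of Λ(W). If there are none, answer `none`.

1

With ζ = e^{iπ/4} the internal vectors are ζ^0,ζ^3,ζ^6,ζ^9.
candidate 1: n = (-1, -1, -1, 0) → π⊥ ≈ (-0.29289, +0.29289); max(|x|,|y|,|x±y|/√2) = 0.41421 ≤ 1 ⇒ ∈ W
candidate 2: n = (-2, -2, 0, -3) → π⊥ ≈ (-2.70711, -3.53553); max(|x|,|y|,|x±y|/√2) = 4.41421 > 1 ⇒ ∉ W
candidate 3: n = (-3, 1, 3, 0) → π⊥ ≈ (-3.70711, -2.29289); max(|x|,|y|,|x±y|/√2) = 4.24264 > 1 ⇒ ∉ W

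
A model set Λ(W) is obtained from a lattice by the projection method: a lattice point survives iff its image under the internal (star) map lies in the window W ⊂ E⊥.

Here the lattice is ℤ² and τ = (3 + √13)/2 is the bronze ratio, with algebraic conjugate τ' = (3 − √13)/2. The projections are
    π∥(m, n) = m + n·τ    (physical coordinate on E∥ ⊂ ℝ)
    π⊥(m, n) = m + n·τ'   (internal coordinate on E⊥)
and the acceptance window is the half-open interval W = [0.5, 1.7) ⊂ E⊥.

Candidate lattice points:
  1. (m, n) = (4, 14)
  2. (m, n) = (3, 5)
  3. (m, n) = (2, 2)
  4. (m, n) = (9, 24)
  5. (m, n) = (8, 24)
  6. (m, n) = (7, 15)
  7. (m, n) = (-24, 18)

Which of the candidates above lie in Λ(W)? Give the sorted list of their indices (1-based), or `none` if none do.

Compute τ' = (3−√13)/2 = -0.3028, so π⊥(m,n) = m -0.3028·n.
candidate 1: (m,n)=(4,14) → π∥ = 4+14·τ ≈ 50.2389, π⊥ = 4+14·τ' ≈ -0.2389 ∉ [0.5, 1.7) ⇒ out
candidate 2: (m,n)=(3,5) → π∥ = 3+5·τ ≈ 19.5139, π⊥ = 3+5·τ' ≈ 1.4861 ∈ [0.5, 1.7) ⇒ IN Λ
candidate 3: (m,n)=(2,2) → π∥ = 2+2·τ ≈ 8.6056, π⊥ = 2+2·τ' ≈ 1.3944 ∈ [0.5, 1.7) ⇒ IN Λ
candidate 4: (m,n)=(9,24) → π∥ = 9+24·τ ≈ 88.2666, π⊥ = 9+24·τ' ≈ 1.7334 ∉ [0.5, 1.7) ⇒ out
candidate 5: (m,n)=(8,24) → π∥ = 8+24·τ ≈ 87.2666, π⊥ = 8+24·τ' ≈ 0.7334 ∈ [0.5, 1.7) ⇒ IN Λ
candidate 6: (m,n)=(7,15) → π∥ = 7+15·τ ≈ 56.5416, π⊥ = 7+15·τ' ≈ 2.4584 ∉ [0.5, 1.7) ⇒ out
candidate 7: (m,n)=(-24,18) → π∥ = -24+18·τ ≈ 35.4500, π⊥ = -24+18·τ' ≈ -29.4500 ∉ [0.5, 1.7) ⇒ out

2, 3, 5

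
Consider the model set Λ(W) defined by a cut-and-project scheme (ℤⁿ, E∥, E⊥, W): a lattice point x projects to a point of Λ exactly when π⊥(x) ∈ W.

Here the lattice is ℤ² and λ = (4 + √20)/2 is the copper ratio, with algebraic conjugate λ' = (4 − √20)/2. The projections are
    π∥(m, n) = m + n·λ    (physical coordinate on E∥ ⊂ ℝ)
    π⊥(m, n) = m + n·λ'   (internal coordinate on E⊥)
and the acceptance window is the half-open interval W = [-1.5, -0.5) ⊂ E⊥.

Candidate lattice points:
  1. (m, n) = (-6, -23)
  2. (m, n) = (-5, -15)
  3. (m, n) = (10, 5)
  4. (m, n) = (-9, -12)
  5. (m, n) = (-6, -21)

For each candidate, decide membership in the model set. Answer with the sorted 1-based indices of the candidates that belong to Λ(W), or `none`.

Compute λ' = (4−√20)/2 = -0.23607, so π⊥(m,n) = m -0.23607·n.
candidate 1: (m,n)=(-6,-23) → π∥ = -6-23·λ ≈ -103.42956, π⊥ = -6-23·λ' ≈ -0.57044 ∈ [-1.5, -0.5) ⇒ IN Λ
candidate 2: (m,n)=(-5,-15) → π∥ = -5-15·λ ≈ -68.54102, π⊥ = -5-15·λ' ≈ -1.45898 ∈ [-1.5, -0.5) ⇒ IN Λ
candidate 3: (m,n)=(10,5) → π∥ = 10+5·λ ≈ 31.18034, π⊥ = 10+5·λ' ≈ 8.81966 ∉ [-1.5, -0.5) ⇒ out
candidate 4: (m,n)=(-9,-12) → π∥ = -9-12·λ ≈ -59.83282, π⊥ = -9-12·λ' ≈ -6.16718 ∉ [-1.5, -0.5) ⇒ out
candidate 5: (m,n)=(-6,-21) → π∥ = -6-21·λ ≈ -94.95743, π⊥ = -6-21·λ' ≈ -1.04257 ∈ [-1.5, -0.5) ⇒ IN Λ

1, 2, 5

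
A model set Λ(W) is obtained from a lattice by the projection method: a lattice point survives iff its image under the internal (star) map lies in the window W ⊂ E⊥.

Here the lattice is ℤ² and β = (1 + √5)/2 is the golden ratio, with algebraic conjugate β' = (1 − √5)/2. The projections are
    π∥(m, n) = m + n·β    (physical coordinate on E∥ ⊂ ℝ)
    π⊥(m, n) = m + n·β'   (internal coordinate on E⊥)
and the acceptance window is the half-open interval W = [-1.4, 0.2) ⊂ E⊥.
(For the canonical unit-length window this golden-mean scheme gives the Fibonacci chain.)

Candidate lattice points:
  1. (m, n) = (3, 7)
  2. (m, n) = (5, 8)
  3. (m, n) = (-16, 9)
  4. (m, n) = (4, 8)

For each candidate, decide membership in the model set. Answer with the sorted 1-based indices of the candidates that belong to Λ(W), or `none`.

Compute β' = (1−√5)/2 = -0.618034, so π⊥(m,n) = m -0.618034·n.
[1] lift (3,7): star map gives -1.326238; window check -1.4 ≤ -1.326238 < 0.2 is true → IN Λ
[2] lift (5,8): star map gives 0.055728; window check -1.4 ≤ 0.055728 < 0.2 is true → IN Λ
[3] lift (-16,9): star map gives -21.562306; window check -1.4 ≤ -21.562306 < 0.2 is false → out
[4] lift (4,8): star map gives -0.944272; window check -1.4 ≤ -0.944272 < 0.2 is true → IN Λ

1, 2, 4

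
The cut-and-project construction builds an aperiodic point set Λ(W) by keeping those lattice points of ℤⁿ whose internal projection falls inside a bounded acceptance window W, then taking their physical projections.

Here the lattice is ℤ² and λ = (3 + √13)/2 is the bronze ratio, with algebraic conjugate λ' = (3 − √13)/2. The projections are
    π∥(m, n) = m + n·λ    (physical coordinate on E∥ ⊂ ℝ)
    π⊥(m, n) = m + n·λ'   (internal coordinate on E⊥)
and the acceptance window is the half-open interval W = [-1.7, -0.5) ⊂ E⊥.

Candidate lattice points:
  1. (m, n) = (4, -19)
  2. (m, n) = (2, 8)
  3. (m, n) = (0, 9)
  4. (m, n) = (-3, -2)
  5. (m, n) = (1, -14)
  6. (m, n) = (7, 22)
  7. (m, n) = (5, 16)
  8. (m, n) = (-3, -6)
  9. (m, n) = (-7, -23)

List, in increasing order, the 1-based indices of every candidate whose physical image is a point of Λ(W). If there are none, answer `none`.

Numerically λ ≈ 3.30278 and λ' = −1/λ ≈ -0.30278.
candidate 1: (m,n)=(4,-19) → π∥ = 4-19·λ ≈ -58.75274, π⊥ = 4-19·λ' ≈ 9.75274 ∉ [-1.7, -0.5) ⇒ out
candidate 2: (m,n)=(2,8) → π∥ = 2+8·λ ≈ 28.42221, π⊥ = 2+8·λ' ≈ -0.42221 ∉ [-1.7, -0.5) ⇒ out
candidate 3: (m,n)=(0,9) → π∥ = 0+9·λ ≈ 29.72498, π⊥ = 0+9·λ' ≈ -2.72498 ∉ [-1.7, -0.5) ⇒ out
candidate 4: (m,n)=(-3,-2) → π∥ = -3-2·λ ≈ -9.60555, π⊥ = -3-2·λ' ≈ -2.39445 ∉ [-1.7, -0.5) ⇒ out
candidate 5: (m,n)=(1,-14) → π∥ = 1-14·λ ≈ -45.23886, π⊥ = 1-14·λ' ≈ 5.23886 ∉ [-1.7, -0.5) ⇒ out
candidate 6: (m,n)=(7,22) → π∥ = 7+22·λ ≈ 79.66106, π⊥ = 7+22·λ' ≈ 0.33894 ∉ [-1.7, -0.5) ⇒ out
candidate 7: (m,n)=(5,16) → π∥ = 5+16·λ ≈ 57.84441, π⊥ = 5+16·λ' ≈ 0.15559 ∉ [-1.7, -0.5) ⇒ out
candidate 8: (m,n)=(-3,-6) → π∥ = -3-6·λ ≈ -22.81665, π⊥ = -3-6·λ' ≈ -1.18335 ∈ [-1.7, -0.5) ⇒ IN Λ
candidate 9: (m,n)=(-7,-23) → π∥ = -7-23·λ ≈ -82.96384, π⊥ = -7-23·λ' ≈ -0.03616 ∉ [-1.7, -0.5) ⇒ out

8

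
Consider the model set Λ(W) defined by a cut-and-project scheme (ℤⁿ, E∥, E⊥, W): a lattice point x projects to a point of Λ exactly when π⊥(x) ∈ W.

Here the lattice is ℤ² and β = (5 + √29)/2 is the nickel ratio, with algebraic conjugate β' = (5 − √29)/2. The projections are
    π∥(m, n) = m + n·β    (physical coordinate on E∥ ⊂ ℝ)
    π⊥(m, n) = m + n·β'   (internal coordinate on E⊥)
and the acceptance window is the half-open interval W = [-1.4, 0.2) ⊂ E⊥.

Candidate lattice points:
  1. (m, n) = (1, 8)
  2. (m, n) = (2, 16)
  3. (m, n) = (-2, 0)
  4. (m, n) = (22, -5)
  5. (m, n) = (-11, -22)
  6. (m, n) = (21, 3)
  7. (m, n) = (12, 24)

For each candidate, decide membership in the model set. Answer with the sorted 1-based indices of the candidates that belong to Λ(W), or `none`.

1, 2

β' = (5−√29)/2 ≈ -0.192582.
[1] lift (1,8): star map gives -0.540659; window check -1.4 ≤ -0.540659 < 0.2 is true → IN Λ
[2] lift (2,16): star map gives -1.081318; window check -1.4 ≤ -1.081318 < 0.2 is true → IN Λ
[3] lift (-2,0): star map gives -2.000000; window check -1.4 ≤ -2.000000 < 0.2 is false → out
[4] lift (22,-5): star map gives 22.962912; window check -1.4 ≤ 22.962912 < 0.2 is false → out
[5] lift (-11,-22): star map gives -6.763187; window check -1.4 ≤ -6.763187 < 0.2 is false → out
[6] lift (21,3): star map gives 20.422253; window check -1.4 ≤ 20.422253 < 0.2 is false → out
[7] lift (12,24): star map gives 7.378022; window check -1.4 ≤ 7.378022 < 0.2 is false → out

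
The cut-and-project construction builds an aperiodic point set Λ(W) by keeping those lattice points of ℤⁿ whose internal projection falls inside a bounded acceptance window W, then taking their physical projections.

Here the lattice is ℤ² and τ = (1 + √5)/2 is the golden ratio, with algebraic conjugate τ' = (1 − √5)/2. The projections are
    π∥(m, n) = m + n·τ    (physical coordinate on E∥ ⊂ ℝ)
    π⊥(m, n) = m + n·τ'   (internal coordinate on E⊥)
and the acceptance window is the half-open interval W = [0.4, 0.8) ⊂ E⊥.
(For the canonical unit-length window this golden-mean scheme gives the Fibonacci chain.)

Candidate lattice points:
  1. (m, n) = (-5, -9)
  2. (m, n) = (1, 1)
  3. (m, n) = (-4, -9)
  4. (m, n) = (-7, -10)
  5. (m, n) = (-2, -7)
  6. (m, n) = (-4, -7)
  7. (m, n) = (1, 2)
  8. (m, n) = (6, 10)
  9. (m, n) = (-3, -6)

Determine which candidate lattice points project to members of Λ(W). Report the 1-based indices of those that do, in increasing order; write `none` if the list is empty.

1, 9

Numerically τ ≈ 1.618034 and τ' = −1/τ ≈ -0.618034.
candidate 1: (m,n)=(-5,-9) → π∥ = -5-9·τ ≈ -19.562306, π⊥ = -5-9·τ' ≈ 0.562306 ∈ [0.4, 0.8) ⇒ IN Λ
candidate 2: (m,n)=(1,1) → π∥ = 1+1·τ ≈ 2.618034, π⊥ = 1+1·τ' ≈ 0.381966 ∉ [0.4, 0.8) ⇒ out
candidate 3: (m,n)=(-4,-9) → π∥ = -4-9·τ ≈ -18.562306, π⊥ = -4-9·τ' ≈ 1.562306 ∉ [0.4, 0.8) ⇒ out
candidate 4: (m,n)=(-7,-10) → π∥ = -7-10·τ ≈ -23.180340, π⊥ = -7-10·τ' ≈ -0.819660 ∉ [0.4, 0.8) ⇒ out
candidate 5: (m,n)=(-2,-7) → π∥ = -2-7·τ ≈ -13.326238, π⊥ = -2-7·τ' ≈ 2.326238 ∉ [0.4, 0.8) ⇒ out
candidate 6: (m,n)=(-4,-7) → π∥ = -4-7·τ ≈ -15.326238, π⊥ = -4-7·τ' ≈ 0.326238 ∉ [0.4, 0.8) ⇒ out
candidate 7: (m,n)=(1,2) → π∥ = 1+2·τ ≈ 4.236068, π⊥ = 1+2·τ' ≈ -0.236068 ∉ [0.4, 0.8) ⇒ out
candidate 8: (m,n)=(6,10) → π∥ = 6+10·τ ≈ 22.180340, π⊥ = 6+10·τ' ≈ -0.180340 ∉ [0.4, 0.8) ⇒ out
candidate 9: (m,n)=(-3,-6) → π∥ = -3-6·τ ≈ -12.708204, π⊥ = -3-6·τ' ≈ 0.708204 ∈ [0.4, 0.8) ⇒ IN Λ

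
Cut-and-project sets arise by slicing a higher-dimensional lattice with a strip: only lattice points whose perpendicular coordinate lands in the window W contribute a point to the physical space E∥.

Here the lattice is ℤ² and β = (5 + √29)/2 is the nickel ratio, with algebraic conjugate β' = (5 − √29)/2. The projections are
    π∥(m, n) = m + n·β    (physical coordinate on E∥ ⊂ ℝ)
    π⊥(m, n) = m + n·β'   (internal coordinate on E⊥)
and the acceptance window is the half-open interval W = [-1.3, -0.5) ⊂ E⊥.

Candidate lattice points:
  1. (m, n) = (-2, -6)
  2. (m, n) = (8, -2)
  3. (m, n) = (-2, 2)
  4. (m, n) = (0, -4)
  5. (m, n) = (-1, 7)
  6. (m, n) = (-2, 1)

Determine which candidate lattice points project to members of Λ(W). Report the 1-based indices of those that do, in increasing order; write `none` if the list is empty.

β' = (5−√29)/2 ≈ -0.1926.
[1] lift (-2,-6): star map gives -0.8445; window check -1.3 ≤ -0.8445 < -0.5 is true → IN Λ
[2] lift (8,-2): star map gives 8.3852; window check -1.3 ≤ 8.3852 < -0.5 is false → out
[3] lift (-2,2): star map gives -2.3852; window check -1.3 ≤ -2.3852 < -0.5 is false → out
[4] lift (0,-4): star map gives 0.7703; window check -1.3 ≤ 0.7703 < -0.5 is false → out
[5] lift (-1,7): star map gives -2.3481; window check -1.3 ≤ -2.3481 < -0.5 is false → out
[6] lift (-2,1): star map gives -2.1926; window check -1.3 ≤ -2.1926 < -0.5 is false → out

1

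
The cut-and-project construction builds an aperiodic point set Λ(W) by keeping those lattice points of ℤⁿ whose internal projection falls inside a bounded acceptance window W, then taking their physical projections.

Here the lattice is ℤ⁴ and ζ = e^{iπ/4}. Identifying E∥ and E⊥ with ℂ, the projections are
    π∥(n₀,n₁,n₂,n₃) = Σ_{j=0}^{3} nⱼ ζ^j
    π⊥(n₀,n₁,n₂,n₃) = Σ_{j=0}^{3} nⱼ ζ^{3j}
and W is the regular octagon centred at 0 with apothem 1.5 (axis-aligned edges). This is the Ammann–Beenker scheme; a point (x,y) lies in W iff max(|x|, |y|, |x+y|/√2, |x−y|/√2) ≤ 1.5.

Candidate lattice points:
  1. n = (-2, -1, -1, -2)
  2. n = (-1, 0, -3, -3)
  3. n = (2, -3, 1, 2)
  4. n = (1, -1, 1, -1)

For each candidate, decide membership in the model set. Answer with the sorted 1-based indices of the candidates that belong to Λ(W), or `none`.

none

Internal map: ζ^{3j} for j=0..3 gives (1,0), (−√2/2,√2/2), (0,−1), (√2/2,√2/2).
candidate 1: n = (-2, -1, -1, -2) → π⊥ ≈ (-2.707107, -1.121320); max(|x|,|y|,|x±y|/√2) = 2.707107 > 1.5 ⇒ ∉ W
candidate 2: n = (-1, 0, -3, -3) → π⊥ ≈ (-3.121320, +0.878680); max(|x|,|y|,|x±y|/√2) = 3.121320 > 1.5 ⇒ ∉ W
candidate 3: n = (2, -3, 1, 2) → π⊥ ≈ (+5.535534, -1.707107); max(|x|,|y|,|x±y|/√2) = 5.535534 > 1.5 ⇒ ∉ W
candidate 4: n = (1, -1, 1, -1) → π⊥ ≈ (+1.000000, -2.414214); max(|x|,|y|,|x±y|/√2) = 2.414214 > 1.5 ⇒ ∉ W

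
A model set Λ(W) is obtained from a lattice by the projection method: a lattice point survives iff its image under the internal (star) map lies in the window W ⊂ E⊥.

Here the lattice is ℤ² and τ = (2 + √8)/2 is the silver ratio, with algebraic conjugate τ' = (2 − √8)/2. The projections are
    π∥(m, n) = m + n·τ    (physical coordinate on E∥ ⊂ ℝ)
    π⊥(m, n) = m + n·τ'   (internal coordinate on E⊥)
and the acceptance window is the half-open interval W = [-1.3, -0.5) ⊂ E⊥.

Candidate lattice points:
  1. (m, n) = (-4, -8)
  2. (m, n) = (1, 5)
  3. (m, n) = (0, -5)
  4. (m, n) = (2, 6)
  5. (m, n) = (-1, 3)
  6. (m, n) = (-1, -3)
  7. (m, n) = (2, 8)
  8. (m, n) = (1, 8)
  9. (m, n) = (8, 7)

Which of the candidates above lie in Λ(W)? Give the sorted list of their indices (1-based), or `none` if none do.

1, 2

Numerically τ ≈ 2.41421 and τ' = −1/τ ≈ -0.41421.
candidate 1: (m,n)=(-4,-8) → π∥ = -4-8·τ ≈ -23.31371, π⊥ = -4-8·τ' ≈ -0.68629 ∈ [-1.3, -0.5) ⇒ IN Λ
candidate 2: (m,n)=(1,5) → π∥ = 1+5·τ ≈ 13.07107, π⊥ = 1+5·τ' ≈ -1.07107 ∈ [-1.3, -0.5) ⇒ IN Λ
candidate 3: (m,n)=(0,-5) → π∥ = 0-5·τ ≈ -12.07107, π⊥ = 0-5·τ' ≈ 2.07107 ∉ [-1.3, -0.5) ⇒ out
candidate 4: (m,n)=(2,6) → π∥ = 2+6·τ ≈ 16.48528, π⊥ = 2+6·τ' ≈ -0.48528 ∉ [-1.3, -0.5) ⇒ out
candidate 5: (m,n)=(-1,3) → π∥ = -1+3·τ ≈ 6.24264, π⊥ = -1+3·τ' ≈ -2.24264 ∉ [-1.3, -0.5) ⇒ out
candidate 6: (m,n)=(-1,-3) → π∥ = -1-3·τ ≈ -8.24264, π⊥ = -1-3·τ' ≈ 0.24264 ∉ [-1.3, -0.5) ⇒ out
candidate 7: (m,n)=(2,8) → π∥ = 2+8·τ ≈ 21.31371, π⊥ = 2+8·τ' ≈ -1.31371 ∉ [-1.3, -0.5) ⇒ out
candidate 8: (m,n)=(1,8) → π∥ = 1+8·τ ≈ 20.31371, π⊥ = 1+8·τ' ≈ -2.31371 ∉ [-1.3, -0.5) ⇒ out
candidate 9: (m,n)=(8,7) → π∥ = 8+7·τ ≈ 24.89949, π⊥ = 8+7·τ' ≈ 5.10051 ∉ [-1.3, -0.5) ⇒ out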